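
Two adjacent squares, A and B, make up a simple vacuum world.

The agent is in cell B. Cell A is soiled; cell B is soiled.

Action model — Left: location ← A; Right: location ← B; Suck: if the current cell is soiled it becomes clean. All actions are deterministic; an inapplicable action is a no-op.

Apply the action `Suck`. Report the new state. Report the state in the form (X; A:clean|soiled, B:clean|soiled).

(B; A:soiled, B:clean)

start: (B; A:soiled, B:soiled)
step 1/1 (Suck): (B; A:soiled, B:clean)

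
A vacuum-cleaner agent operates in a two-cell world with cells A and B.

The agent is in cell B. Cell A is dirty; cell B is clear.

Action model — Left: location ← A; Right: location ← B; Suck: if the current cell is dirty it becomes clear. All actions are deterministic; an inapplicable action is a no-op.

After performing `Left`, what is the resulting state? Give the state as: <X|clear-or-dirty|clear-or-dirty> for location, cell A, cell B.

start: <B|dirty|clear>
Left (#1): <A|dirty|clear>

<A|dirty|clear>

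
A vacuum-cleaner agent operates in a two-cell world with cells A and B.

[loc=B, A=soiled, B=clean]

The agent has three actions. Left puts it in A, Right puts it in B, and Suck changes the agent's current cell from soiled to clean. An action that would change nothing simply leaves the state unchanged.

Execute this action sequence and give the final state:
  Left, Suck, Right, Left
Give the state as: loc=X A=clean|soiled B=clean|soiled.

loc=A A=clean B=clean

Left (#1): loc=A A=soiled B=clean
Suck (#2): loc=A A=clean B=clean
Right (#3): loc=B A=clean B=clean
Left (#4): loc=A A=clean B=clean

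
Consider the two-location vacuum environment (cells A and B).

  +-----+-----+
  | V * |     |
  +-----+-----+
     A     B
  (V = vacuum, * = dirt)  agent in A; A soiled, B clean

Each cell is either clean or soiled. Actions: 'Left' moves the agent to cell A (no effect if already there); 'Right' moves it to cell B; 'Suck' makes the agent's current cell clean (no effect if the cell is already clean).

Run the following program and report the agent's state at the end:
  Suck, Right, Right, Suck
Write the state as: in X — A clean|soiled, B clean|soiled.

in B — A clean, B clean

Suck (#1): in A — A clean, B clean
Right (#2): in B — A clean, B clean
Right (#3): in B — A clean, B clean
Suck (#4): in B — A clean, B clean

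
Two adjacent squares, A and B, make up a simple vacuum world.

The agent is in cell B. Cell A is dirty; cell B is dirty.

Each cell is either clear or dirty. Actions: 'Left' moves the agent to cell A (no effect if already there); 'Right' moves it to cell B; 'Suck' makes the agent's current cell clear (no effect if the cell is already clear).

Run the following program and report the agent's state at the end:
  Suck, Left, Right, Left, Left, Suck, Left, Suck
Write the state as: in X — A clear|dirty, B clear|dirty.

in A — A clear, B clear

1) do Suck; now in B — A dirty, B clear
2) do Left; now in A — A dirty, B clear
3) do Right; now in B — A dirty, B clear
4) do Left; now in A — A dirty, B clear
5) do Left; now in A — A dirty, B clear
6) do Suck; now in A — A clear, B clear
7) do Left; now in A — A clear, B clear
8) do Suck; now in A — A clear, B clear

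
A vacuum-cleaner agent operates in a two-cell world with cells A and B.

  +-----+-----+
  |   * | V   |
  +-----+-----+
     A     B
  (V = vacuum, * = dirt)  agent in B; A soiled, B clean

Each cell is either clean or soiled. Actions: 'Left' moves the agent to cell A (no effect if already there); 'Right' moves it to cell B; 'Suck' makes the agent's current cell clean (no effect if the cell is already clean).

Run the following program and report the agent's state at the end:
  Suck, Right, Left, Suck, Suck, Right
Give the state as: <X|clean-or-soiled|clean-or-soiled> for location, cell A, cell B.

<B|clean|clean>

Suck (#1): <B|soiled|clean>
Right (#2): <B|soiled|clean>
Left (#3): <A|soiled|clean>
Suck (#4): <A|clean|clean>
Suck (#5): <A|clean|clean>
Right (#6): <B|clean|clean>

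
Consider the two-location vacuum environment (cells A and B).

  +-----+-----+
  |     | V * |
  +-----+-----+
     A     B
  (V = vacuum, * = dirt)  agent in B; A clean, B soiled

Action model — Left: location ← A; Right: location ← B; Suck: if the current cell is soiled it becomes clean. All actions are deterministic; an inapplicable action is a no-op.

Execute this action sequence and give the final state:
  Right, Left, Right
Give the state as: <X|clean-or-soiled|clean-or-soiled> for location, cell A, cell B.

[1] after Right: <B|clean|soiled>
[2] after Left: <A|clean|soiled>
[3] after Right: <B|clean|soiled>

<B|clean|soiled>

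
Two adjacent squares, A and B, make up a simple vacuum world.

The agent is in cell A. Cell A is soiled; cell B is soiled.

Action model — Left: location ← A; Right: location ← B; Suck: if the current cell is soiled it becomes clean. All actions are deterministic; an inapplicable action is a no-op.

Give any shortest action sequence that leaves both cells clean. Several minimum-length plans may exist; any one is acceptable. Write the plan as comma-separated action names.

Suck, Right, Suck

1. Suck → (A; A:clean, B:soiled)
2. Right → (B; A:clean, B:soiled)
3. Suck → (B; A:clean, B:clean)
min 3: Suck A + move + Suck B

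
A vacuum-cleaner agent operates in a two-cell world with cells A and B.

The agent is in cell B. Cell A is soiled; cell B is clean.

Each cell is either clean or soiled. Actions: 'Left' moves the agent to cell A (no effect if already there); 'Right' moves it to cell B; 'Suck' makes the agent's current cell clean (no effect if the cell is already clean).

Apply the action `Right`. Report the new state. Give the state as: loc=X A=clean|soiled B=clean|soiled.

loc=B A=soiled B=clean

start: loc=B A=soiled B=clean
step 1/1 (Right): loc=B A=soiled B=clean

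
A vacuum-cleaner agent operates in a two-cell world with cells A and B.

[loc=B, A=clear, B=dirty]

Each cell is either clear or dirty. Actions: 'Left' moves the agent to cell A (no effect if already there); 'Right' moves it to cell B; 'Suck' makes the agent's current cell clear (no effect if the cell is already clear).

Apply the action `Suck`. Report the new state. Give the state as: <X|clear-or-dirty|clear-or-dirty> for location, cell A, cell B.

start: <B|clear|dirty>
1) do Suck; now <B|clear|clear>

<B|clear|clear>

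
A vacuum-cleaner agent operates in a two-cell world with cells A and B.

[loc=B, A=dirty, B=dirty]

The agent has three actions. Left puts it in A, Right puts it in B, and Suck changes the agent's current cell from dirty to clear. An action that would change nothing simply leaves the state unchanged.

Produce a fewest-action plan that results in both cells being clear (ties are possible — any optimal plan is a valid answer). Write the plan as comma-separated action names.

Suck, Left, Suck

1. Suck → (B; A:dirty, B:clear)
2. Left → (A; A:dirty, B:clear)
3. Suck → (A; A:clear, B:clear)
min 3: Suck B + move + Suck A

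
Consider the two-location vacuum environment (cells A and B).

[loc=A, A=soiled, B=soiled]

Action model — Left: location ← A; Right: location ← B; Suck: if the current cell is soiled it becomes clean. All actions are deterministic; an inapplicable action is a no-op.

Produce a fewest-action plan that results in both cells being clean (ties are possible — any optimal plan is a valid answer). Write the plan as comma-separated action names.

[1] after Suck: loc=A A=clean B=soiled
[2] after Right: loc=B A=clean B=soiled
[3] after Suck: loc=B A=clean B=clean
min 3: Suck A + move + Suck B

Suck, Right, Suck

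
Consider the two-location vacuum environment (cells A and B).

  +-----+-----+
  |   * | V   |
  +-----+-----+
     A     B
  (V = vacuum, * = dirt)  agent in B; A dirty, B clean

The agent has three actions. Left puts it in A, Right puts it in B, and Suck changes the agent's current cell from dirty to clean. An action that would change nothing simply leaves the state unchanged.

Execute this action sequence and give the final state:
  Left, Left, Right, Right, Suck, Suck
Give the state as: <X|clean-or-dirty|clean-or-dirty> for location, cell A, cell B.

<B|dirty|clean>

1. Left → <A|dirty|clean>
2. Left → <A|dirty|clean>
3. Right → <B|dirty|clean>
4. Right → <B|dirty|clean>
5. Suck → <B|dirty|clean>
6. Suck → <B|dirty|clean>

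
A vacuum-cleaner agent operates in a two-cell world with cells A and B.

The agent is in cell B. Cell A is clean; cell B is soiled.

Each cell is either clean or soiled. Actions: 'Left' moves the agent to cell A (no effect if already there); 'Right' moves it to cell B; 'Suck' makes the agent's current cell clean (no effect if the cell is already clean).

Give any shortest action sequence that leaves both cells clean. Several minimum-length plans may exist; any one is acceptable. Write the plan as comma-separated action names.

Suck

t=1 Suck ⇒ loc=B A=clean B=clean
min 1: B is soiled, one Suck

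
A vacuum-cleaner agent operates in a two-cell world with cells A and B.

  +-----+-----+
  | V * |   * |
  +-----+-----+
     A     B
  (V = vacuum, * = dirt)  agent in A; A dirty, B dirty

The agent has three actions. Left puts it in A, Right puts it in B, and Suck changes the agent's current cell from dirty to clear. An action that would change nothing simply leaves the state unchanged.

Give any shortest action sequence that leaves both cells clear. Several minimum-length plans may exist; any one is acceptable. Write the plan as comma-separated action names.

Suck, Right, Suck

t=1 Suck ⇒ loc=A A=clear B=dirty
t=2 Right ⇒ loc=B A=clear B=dirty
t=3 Suck ⇒ loc=B A=clear B=clear
min 3: Suck A + move + Suck B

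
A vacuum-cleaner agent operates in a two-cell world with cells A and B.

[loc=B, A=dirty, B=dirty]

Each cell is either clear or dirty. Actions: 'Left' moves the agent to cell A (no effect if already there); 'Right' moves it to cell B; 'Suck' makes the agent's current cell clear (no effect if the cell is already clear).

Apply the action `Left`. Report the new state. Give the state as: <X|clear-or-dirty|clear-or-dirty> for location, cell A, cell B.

start: <B|dirty|dirty>
[1] after Left: <A|dirty|dirty>

<A|dirty|dirty>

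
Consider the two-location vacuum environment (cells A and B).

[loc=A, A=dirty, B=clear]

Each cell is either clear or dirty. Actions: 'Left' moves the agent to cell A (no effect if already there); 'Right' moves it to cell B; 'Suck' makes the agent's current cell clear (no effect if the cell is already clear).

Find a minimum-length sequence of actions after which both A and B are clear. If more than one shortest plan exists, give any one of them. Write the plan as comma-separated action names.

Suck

1. Suck → <A|clear|clear>
min 1: A is dirty, one Suck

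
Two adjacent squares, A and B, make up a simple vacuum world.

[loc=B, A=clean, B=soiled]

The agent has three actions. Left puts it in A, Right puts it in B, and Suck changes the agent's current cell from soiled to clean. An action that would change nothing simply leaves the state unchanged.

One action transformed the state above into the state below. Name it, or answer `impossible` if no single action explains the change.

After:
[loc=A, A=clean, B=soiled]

try  Left: <A|clean|soiled>  ← match
try Right: <B|clean|soiled>
try  Suck: <B|clean|clean>

Left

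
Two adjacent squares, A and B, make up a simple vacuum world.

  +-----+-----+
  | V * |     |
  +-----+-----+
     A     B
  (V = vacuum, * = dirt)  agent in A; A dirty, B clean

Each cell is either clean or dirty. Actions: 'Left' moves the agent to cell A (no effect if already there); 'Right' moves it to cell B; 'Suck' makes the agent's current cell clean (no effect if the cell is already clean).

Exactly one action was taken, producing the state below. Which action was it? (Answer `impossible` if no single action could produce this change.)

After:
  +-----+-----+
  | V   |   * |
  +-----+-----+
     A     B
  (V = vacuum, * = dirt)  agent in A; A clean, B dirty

try  Left: in A — A dirty, B clean
try Right: in B — A dirty, B clean
try  Suck: in A — A clean, B clean
no single action produces the after-state

impossible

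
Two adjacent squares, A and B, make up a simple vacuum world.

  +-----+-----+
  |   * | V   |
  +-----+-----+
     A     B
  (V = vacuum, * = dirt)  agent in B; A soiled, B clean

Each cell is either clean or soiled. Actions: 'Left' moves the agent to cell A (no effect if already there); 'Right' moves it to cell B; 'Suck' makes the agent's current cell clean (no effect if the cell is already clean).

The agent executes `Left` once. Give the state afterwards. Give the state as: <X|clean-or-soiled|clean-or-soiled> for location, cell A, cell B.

<A|soiled|clean>

start: <B|soiled|clean>
[1] after Left: <A|soiled|clean>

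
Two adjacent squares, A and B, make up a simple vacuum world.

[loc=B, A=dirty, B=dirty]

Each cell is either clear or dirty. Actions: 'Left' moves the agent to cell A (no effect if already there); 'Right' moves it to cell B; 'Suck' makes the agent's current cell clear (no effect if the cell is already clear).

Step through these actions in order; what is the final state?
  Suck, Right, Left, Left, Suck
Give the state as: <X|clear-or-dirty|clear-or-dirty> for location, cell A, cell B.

<A|clear|clear>

step 1/5 (Suck): <B|dirty|clear>
step 2/5 (Right): <B|dirty|clear>
step 3/5 (Left): <A|dirty|clear>
step 4/5 (Left): <A|dirty|clear>
step 5/5 (Suck): <A|clear|clear>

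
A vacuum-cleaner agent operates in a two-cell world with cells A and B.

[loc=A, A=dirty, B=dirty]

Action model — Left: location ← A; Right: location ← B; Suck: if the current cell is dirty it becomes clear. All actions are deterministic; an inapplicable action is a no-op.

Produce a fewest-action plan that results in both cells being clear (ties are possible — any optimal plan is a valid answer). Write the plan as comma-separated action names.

Suck, Right, Suck

1) do Suck; now <A|clear|dirty>
2) do Right; now <B|clear|dirty>
3) do Suck; now <B|clear|clear>
min 3: Suck A + move + Suck B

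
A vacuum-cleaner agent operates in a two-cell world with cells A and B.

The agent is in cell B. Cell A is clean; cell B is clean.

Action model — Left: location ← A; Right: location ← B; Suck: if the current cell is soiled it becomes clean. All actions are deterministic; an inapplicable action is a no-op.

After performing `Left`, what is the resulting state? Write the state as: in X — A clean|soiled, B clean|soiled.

in A — A clean, B clean

start: in B — A clean, B clean
1. Left → in A — A clean, B clean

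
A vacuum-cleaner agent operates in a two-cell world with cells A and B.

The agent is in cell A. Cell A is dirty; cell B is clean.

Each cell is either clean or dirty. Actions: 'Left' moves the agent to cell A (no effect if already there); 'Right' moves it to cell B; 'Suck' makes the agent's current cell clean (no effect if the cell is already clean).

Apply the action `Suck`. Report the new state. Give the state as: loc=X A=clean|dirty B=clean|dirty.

loc=A A=clean B=clean

start: loc=A A=dirty B=clean
1. Suck → loc=A A=clean B=clean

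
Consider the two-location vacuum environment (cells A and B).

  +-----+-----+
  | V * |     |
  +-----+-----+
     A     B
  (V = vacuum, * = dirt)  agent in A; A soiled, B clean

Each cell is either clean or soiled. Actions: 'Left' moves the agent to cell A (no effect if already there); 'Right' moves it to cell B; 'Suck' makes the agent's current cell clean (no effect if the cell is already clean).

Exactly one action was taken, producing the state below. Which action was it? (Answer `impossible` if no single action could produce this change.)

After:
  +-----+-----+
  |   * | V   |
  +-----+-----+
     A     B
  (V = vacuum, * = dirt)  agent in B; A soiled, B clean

Right

try  Left: <A|soiled|clean>
try Right: <B|soiled|clean>  ← match
try  Suck: <A|clean|clean>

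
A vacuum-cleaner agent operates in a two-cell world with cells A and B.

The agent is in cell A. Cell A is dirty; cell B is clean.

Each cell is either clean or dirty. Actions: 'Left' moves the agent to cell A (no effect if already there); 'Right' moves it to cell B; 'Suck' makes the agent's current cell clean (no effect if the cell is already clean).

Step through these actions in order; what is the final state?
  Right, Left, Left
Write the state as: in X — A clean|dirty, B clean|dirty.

step 1/3 (Right): in B — A dirty, B clean
step 2/3 (Left): in A — A dirty, B clean
step 3/3 (Left): in A — A dirty, B clean

in A — A dirty, B clean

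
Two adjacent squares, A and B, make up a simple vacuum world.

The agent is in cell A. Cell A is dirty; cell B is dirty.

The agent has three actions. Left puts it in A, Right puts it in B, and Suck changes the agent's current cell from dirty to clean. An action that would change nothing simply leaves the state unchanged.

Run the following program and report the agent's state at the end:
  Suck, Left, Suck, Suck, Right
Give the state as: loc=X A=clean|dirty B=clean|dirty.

loc=B A=clean B=dirty

1. Suck → loc=A A=clean B=dirty
2. Left → loc=A A=clean B=dirty
3. Suck → loc=A A=clean B=dirty
4. Suck → loc=A A=clean B=dirty
5. Right → loc=B A=clean B=dirty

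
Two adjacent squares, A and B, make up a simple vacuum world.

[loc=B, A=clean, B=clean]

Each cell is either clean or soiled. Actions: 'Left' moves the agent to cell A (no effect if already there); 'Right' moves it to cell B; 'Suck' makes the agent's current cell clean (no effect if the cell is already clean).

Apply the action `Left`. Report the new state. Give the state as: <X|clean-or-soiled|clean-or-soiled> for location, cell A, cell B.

start: <B|clean|clean>
1. Left → <A|clean|clean>

<A|clean|clean>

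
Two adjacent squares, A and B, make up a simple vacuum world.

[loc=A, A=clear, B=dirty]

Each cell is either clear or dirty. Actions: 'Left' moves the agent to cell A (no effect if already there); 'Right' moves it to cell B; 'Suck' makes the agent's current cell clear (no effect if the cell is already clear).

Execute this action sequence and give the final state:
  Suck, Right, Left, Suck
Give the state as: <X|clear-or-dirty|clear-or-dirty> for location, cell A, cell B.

<A|clear|dirty>

1. Suck → <A|clear|dirty>
2. Right → <B|clear|dirty>
3. Left → <A|clear|dirty>
4. Suck → <A|clear|dirty>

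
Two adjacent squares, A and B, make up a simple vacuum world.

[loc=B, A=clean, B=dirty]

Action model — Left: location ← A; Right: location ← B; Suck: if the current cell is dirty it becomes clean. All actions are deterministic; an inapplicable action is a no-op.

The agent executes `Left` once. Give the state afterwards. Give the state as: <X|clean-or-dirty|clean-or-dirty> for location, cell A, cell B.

<A|clean|dirty>

start: <B|clean|dirty>
1) do Left; now <A|clean|dirty>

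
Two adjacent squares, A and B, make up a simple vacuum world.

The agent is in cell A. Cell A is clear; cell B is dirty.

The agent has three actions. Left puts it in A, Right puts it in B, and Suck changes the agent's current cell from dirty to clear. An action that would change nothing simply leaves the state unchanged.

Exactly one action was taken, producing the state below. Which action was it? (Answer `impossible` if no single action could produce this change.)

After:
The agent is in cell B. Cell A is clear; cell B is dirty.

Right

try  Left: <A|clear|dirty>
try Right: <B|clear|dirty>  ← match
try  Suck: <A|clear|dirty>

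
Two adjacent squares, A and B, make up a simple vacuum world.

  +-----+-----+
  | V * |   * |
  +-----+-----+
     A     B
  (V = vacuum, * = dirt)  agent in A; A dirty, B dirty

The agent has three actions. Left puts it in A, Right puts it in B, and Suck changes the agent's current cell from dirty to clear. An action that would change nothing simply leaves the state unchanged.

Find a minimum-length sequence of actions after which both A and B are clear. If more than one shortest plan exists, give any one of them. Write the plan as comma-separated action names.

t=1 Suck ⇒ (A; A:clear, B:dirty)
t=2 Right ⇒ (B; A:clear, B:dirty)
t=3 Suck ⇒ (B; A:clear, B:clear)
min 3: Suck A + move + Suck B

Suck, Right, Suck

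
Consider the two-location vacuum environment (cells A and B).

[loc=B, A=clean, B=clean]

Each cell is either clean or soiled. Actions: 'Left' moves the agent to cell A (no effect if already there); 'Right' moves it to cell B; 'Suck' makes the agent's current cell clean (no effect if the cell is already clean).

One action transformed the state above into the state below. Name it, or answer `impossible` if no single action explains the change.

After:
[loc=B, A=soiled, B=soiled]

impossible

try  Left: loc=A A=clean B=clean
try Right: loc=B A=clean B=clean
try  Suck: loc=B A=clean B=clean
no single action produces the after-state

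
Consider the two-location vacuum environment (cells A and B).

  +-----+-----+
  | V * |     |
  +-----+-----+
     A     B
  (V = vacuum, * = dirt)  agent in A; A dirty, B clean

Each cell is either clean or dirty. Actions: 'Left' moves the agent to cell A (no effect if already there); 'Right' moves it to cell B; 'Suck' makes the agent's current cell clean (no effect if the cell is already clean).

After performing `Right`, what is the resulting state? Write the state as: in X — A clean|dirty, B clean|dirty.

start: in A — A dirty, B clean
Right (#1): in B — A dirty, B clean

in B — A dirty, B clean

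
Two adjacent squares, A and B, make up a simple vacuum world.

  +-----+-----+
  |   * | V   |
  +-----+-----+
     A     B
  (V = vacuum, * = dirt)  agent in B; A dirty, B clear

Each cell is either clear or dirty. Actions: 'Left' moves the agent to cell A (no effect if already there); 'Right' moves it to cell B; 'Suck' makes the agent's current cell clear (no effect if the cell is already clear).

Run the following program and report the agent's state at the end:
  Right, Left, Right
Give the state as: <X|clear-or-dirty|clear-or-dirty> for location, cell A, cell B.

<B|dirty|clear>

[1] after Right: <B|dirty|clear>
[2] after Left: <A|dirty|clear>
[3] after Right: <B|dirty|clear>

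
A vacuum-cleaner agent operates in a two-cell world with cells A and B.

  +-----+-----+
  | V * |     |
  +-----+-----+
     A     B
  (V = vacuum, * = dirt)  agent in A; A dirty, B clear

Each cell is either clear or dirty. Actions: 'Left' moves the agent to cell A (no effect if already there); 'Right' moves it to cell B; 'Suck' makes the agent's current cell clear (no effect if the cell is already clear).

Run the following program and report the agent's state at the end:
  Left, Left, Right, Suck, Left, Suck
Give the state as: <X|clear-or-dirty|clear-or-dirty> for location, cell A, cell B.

[1] after Left: <A|dirty|clear>
[2] after Left: <A|dirty|clear>
[3] after Right: <B|dirty|clear>
[4] after Suck: <B|dirty|clear>
[5] after Left: <A|dirty|clear>
[6] after Suck: <A|clear|clear>

<A|clear|clear>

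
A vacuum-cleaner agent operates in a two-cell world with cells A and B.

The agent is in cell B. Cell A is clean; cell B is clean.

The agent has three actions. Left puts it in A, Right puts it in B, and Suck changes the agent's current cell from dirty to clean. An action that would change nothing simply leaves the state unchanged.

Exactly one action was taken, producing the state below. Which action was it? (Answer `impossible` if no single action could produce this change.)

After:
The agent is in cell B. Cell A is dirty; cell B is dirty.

try  Left: <A|clean|clean>
try Right: <B|clean|clean>
try  Suck: <B|clean|clean>
no single action produces the after-state

impossible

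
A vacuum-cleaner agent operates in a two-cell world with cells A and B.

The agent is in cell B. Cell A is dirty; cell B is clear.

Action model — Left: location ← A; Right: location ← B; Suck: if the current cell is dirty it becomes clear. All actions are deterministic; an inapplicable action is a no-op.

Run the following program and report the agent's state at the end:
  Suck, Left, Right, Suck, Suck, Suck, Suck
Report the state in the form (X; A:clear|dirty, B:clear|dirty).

(B; A:dirty, B:clear)

1) do Suck; now (B; A:dirty, B:clear)
2) do Left; now (A; A:dirty, B:clear)
3) do Right; now (B; A:dirty, B:clear)
4) do Suck; now (B; A:dirty, B:clear)
5) do Suck; now (B; A:dirty, B:clear)
6) do Suck; now (B; A:dirty, B:clear)
7) do Suck; now (B; A:dirty, B:clear)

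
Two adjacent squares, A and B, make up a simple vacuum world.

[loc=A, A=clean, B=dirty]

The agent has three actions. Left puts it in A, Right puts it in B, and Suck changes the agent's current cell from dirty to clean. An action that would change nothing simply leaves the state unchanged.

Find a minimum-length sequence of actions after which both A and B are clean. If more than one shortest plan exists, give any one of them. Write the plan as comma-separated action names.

Right, Suck

[1] after Right: loc=B A=clean B=dirty
[2] after Suck: loc=B A=clean B=clean
min 2: go B then Suck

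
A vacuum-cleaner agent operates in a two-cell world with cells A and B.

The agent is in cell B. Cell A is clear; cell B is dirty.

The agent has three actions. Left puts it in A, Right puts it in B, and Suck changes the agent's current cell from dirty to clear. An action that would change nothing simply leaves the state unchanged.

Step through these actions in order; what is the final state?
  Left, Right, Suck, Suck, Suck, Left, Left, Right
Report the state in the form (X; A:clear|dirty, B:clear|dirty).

(B; A:clear, B:clear)

Left (#1): (A; A:clear, B:dirty)
Right (#2): (B; A:clear, B:dirty)
Suck (#3): (B; A:clear, B:clear)
Suck (#4): (B; A:clear, B:clear)
Suck (#5): (B; A:clear, B:clear)
Left (#6): (A; A:clear, B:clear)
Left (#7): (A; A:clear, B:clear)
Right (#8): (B; A:clear, B:clear)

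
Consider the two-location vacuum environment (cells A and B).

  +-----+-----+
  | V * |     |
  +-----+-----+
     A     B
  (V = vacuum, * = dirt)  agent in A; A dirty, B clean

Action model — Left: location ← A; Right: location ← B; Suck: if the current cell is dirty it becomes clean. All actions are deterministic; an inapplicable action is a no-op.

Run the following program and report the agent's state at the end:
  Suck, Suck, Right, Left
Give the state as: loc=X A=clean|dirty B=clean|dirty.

t=1 Suck ⇒ loc=A A=clean B=clean
t=2 Suck ⇒ loc=A A=clean B=clean
t=3 Right ⇒ loc=B A=clean B=clean
t=4 Left ⇒ loc=A A=clean B=clean

loc=A A=clean B=clean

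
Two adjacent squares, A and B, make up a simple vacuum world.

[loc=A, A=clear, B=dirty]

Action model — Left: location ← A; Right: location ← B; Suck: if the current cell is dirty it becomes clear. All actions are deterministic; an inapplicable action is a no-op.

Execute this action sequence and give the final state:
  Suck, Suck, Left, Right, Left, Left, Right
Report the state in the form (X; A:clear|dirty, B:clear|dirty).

(B; A:clear, B:dirty)

1. Suck → (A; A:clear, B:dirty)
2. Suck → (A; A:clear, B:dirty)
3. Left → (A; A:clear, B:dirty)
4. Right → (B; A:clear, B:dirty)
5. Left → (A; A:clear, B:dirty)
6. Left → (A; A:clear, B:dirty)
7. Right → (B; A:clear, B:dirty)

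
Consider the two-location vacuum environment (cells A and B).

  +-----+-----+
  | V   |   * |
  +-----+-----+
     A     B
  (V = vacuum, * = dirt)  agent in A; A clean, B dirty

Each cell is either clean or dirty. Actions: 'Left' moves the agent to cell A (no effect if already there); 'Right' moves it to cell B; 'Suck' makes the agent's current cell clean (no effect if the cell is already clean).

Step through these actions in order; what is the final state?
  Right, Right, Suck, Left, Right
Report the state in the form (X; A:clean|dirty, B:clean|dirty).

1) do Right; now (B; A:clean, B:dirty)
2) do Right; now (B; A:clean, B:dirty)
3) do Suck; now (B; A:clean, B:clean)
4) do Left; now (A; A:clean, B:clean)
5) do Right; now (B; A:clean, B:clean)

(B; A:clean, B:clean)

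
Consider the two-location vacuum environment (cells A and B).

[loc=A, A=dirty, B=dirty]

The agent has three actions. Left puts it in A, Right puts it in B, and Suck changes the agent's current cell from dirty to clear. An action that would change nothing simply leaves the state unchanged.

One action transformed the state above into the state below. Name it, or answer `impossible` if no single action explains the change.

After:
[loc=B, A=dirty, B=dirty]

Right

try  Left: <A|dirty|dirty>
try Right: <B|dirty|dirty>  ← match
try  Suck: <A|clear|dirty>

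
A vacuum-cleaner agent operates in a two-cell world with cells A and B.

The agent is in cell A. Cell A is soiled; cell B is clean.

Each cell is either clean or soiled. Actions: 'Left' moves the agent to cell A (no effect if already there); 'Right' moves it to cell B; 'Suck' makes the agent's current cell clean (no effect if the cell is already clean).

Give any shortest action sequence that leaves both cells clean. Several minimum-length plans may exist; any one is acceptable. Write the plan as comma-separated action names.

1. Suck → <A|clean|clean>
min 1: A is soiled, one Suck

Suck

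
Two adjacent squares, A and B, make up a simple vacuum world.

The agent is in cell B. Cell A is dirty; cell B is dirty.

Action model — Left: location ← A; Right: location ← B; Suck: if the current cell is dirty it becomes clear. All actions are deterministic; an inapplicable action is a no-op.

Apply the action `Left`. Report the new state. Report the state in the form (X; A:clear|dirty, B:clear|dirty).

start: (B; A:dirty, B:dirty)
[1] after Left: (A; A:dirty, B:dirty)

(A; A:dirty, B:dirty)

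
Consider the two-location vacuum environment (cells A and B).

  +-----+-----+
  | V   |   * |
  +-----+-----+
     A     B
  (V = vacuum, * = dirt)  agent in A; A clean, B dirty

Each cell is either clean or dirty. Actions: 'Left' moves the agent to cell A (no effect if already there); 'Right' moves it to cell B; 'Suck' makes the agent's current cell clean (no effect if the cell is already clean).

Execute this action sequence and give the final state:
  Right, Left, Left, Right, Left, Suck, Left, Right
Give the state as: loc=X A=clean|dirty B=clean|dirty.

loc=B A=clean B=dirty

1. Right → loc=B A=clean B=dirty
2. Left → loc=A A=clean B=dirty
3. Left → loc=A A=clean B=dirty
4. Right → loc=B A=clean B=dirty
5. Left → loc=A A=clean B=dirty
6. Suck → loc=A A=clean B=dirty
7. Left → loc=A A=clean B=dirty
8. Right → loc=B A=clean B=dirty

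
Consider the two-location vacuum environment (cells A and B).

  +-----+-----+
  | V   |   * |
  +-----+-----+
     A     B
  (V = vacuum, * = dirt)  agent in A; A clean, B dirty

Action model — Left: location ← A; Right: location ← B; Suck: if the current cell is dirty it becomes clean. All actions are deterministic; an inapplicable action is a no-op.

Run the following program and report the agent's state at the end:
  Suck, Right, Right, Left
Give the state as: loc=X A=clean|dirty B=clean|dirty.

[1] after Suck: loc=A A=clean B=dirty
[2] after Right: loc=B A=clean B=dirty
[3] after Right: loc=B A=clean B=dirty
[4] after Left: loc=A A=clean B=dirty

loc=A A=clean B=dirty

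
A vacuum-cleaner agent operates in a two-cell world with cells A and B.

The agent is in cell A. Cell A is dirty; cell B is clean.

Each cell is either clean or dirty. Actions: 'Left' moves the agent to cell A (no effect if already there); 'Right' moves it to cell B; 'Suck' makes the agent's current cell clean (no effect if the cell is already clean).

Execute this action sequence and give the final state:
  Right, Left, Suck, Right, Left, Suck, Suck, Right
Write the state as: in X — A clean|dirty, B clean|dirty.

[1] after Right: in B — A dirty, B clean
[2] after Left: in A — A dirty, B clean
[3] after Suck: in A — A clean, B clean
[4] after Right: in B — A clean, B clean
[5] after Left: in A — A clean, B clean
[6] after Suck: in A — A clean, B clean
[7] after Suck: in A — A clean, B clean
[8] after Right: in B — A clean, B clean

in B — A clean, B clean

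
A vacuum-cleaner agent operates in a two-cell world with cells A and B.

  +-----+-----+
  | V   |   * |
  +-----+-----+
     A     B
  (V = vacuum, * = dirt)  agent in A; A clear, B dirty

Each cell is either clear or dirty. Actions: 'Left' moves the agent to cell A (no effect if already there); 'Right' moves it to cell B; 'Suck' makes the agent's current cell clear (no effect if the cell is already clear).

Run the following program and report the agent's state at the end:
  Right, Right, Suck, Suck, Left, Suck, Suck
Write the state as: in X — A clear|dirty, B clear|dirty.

in A — A clear, B clear

[1] after Right: in B — A clear, B dirty
[2] after Right: in B — A clear, B dirty
[3] after Suck: in B — A clear, B clear
[4] after Suck: in B — A clear, B clear
[5] after Left: in A — A clear, B clear
[6] after Suck: in A — A clear, B clear
[7] after Suck: in A — A clear, B clear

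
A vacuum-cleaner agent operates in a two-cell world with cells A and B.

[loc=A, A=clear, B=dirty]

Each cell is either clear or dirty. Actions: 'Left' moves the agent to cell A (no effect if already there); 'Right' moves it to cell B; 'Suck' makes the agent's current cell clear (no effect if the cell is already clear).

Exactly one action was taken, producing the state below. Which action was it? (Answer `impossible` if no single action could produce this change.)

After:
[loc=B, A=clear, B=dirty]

Right

try  Left: <A|clear|dirty>
try Right: <B|clear|dirty>  ← match
try  Suck: <A|clear|dirty>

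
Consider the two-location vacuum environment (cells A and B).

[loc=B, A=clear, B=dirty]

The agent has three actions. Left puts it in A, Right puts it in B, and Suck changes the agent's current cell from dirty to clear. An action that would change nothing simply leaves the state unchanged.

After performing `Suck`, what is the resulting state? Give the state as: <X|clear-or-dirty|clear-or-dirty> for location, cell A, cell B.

<B|clear|clear>

start: <B|clear|dirty>
[1] after Suck: <B|clear|clear>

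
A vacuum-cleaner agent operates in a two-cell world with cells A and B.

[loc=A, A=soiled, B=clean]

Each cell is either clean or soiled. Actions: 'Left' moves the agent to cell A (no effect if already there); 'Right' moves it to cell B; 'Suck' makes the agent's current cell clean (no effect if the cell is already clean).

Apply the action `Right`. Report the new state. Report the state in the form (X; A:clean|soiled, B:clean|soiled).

(B; A:soiled, B:clean)

start: (A; A:soiled, B:clean)
t=1 Right ⇒ (B; A:soiled, B:clean)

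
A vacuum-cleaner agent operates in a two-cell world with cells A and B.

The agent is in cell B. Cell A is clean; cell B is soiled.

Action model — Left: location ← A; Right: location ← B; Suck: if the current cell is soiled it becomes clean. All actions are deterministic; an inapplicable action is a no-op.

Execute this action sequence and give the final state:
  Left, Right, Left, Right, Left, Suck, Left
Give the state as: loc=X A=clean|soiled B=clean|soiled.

1. Left → loc=A A=clean B=soiled
2. Right → loc=B A=clean B=soiled
3. Left → loc=A A=clean B=soiled
4. Right → loc=B A=clean B=soiled
5. Left → loc=A A=clean B=soiled
6. Suck → loc=A A=clean B=soiled
7. Left → loc=A A=clean B=soiled

loc=A A=clean B=soiled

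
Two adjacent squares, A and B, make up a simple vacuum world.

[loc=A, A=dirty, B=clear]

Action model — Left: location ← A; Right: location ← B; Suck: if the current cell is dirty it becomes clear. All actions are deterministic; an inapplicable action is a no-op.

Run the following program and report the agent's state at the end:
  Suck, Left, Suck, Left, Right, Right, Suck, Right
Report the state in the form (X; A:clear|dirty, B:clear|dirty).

step 1/8 (Suck): (A; A:clear, B:clear)
step 2/8 (Left): (A; A:clear, B:clear)
step 3/8 (Suck): (A; A:clear, B:clear)
step 4/8 (Left): (A; A:clear, B:clear)
step 5/8 (Right): (B; A:clear, B:clear)
step 6/8 (Right): (B; A:clear, B:clear)
step 7/8 (Suck): (B; A:clear, B:clear)
step 8/8 (Right): (B; A:clear, B:clear)

(B; A:clear, B:clear)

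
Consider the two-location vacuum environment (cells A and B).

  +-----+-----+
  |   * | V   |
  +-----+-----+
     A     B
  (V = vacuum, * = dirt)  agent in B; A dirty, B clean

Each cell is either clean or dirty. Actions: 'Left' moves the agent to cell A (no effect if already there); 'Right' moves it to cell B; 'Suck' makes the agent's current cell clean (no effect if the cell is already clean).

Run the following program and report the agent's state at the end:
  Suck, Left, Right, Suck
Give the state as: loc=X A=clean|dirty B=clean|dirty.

loc=B A=dirty B=clean

[1] after Suck: loc=B A=dirty B=clean
[2] after Left: loc=A A=dirty B=clean
[3] after Right: loc=B A=dirty B=clean
[4] after Suck: loc=B A=dirty B=clean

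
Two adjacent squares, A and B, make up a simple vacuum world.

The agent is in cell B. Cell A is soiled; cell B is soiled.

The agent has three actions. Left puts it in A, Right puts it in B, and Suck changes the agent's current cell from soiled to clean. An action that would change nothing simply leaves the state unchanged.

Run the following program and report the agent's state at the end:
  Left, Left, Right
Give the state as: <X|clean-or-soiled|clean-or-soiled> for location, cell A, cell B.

<B|soiled|soiled>

[1] after Left: <A|soiled|soiled>
[2] after Left: <A|soiled|soiled>
[3] after Right: <B|soiled|soiled>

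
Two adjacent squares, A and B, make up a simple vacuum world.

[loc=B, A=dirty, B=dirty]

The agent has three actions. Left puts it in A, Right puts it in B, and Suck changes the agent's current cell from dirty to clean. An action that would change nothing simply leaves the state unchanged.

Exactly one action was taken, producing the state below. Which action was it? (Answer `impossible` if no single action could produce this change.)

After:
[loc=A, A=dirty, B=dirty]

try  Left: (A; A:dirty, B:dirty)  ← match
try Right: (B; A:dirty, B:dirty)
try  Suck: (B; A:dirty, B:clean)

Left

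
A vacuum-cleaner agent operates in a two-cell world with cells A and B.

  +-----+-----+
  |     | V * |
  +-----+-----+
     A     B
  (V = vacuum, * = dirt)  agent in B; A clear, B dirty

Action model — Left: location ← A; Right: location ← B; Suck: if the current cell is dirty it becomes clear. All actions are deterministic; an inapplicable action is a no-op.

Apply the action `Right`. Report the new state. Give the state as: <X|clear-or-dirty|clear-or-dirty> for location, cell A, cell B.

<B|clear|dirty>

start: <B|clear|dirty>
Right (#1): <B|clear|dirty>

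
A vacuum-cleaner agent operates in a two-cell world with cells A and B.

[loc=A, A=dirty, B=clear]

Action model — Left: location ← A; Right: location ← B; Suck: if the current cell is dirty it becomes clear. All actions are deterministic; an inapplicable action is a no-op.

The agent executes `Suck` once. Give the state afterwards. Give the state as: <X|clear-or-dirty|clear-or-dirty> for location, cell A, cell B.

start: <A|dirty|clear>
1. Suck → <A|clear|clear>

<A|clear|clear>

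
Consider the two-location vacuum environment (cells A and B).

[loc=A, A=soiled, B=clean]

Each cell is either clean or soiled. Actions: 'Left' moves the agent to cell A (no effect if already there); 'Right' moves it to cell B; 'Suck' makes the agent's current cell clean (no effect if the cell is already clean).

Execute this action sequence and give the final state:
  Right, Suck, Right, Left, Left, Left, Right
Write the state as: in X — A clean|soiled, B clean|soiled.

t=1 Right ⇒ in B — A soiled, B clean
t=2 Suck ⇒ in B — A soiled, B clean
t=3 Right ⇒ in B — A soiled, B clean
t=4 Left ⇒ in A — A soiled, B clean
t=5 Left ⇒ in A — A soiled, B clean
t=6 Left ⇒ in A — A soiled, B clean
t=7 Right ⇒ in B — A soiled, B clean

in B — A soiled, B clean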